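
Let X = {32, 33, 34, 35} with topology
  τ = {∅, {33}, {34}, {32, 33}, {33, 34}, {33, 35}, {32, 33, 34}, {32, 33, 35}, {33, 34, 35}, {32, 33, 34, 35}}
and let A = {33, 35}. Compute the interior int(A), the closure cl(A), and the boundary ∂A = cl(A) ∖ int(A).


int(A) = {33, 35}, cl(A) = {32, 33, 35}, ∂A = {32}.

Closed sets in (X, τ) are complements of opens:
  closed(X, τ) = {∅, {32}, {34}, {35}, {32, 34}, {32, 35}, {34, 35}, {32, 33, 35}, {32, 34, 35}, {32, 33, 34, 35}}.
int(A) = ⋃ {U ∈ τ : U ⊆ A}. Opens contained in A: ∅, {33}, {33, 35}.
Taking the union of these: int(A) = {33, 35}.
cl(A) = ⋂ {C closed : A ⊆ C}. Closed sets containing A: {32, 33, 35}, {32, 33, 34, 35}.
Intersecting these: cl(A) = {32, 33, 35}.
∂A = cl(A) ∖ int(A) = {32, 33, 35} ∖ {33, 35} = {32}.


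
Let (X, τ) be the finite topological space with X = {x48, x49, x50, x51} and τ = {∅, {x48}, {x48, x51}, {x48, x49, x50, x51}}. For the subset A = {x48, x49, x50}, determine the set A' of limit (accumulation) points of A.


A' = {x49, x50, x51}

For each x ∈ X, list the open sets U ∈ τ with x ∈ U, then check whether U ∩ (A ∖ {x}) ≠ ∅ for every such U.
  x = x48: open {x48} ∋ x has {x48} ∩ (A ∖ {x48}) = ∅, so x is NOT a limit point.
  x = x49: opens ∋ x are {x48, x49, x50, x51}; each meets A ∖ {x49}, so x IS a limit point.
  x = x50: opens ∋ x are {x48, x49, x50, x51}; each meets A ∖ {x50}, so x IS a limit point.
  x = x51: opens ∋ x are {x48, x51}, {x48, x49, x50, x51}; each meets A ∖ {x51}, so x IS a limit point.
Collecting: A' = {x49, x50, x51}.


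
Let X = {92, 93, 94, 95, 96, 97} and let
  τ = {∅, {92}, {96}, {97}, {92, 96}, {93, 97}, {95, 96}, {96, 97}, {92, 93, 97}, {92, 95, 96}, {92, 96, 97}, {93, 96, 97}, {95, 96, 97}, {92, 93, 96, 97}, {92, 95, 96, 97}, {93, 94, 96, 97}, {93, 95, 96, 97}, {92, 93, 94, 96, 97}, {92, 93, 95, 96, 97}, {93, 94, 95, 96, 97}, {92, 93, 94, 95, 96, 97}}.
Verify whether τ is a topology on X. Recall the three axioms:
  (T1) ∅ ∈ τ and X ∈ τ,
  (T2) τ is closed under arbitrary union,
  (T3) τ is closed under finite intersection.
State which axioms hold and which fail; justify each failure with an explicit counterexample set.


τ is NOT a topology on X.

Axiom (T1): ∅ ∈ τ? Yes; X ∈ τ? Yes.
Axiom (T2/T3): check pairwise unions and intersections of members of τ.
Counterexample for (T2): {92} ∪ {97} = {92, 97} ∉ τ. Therefore τ is NOT a topology.


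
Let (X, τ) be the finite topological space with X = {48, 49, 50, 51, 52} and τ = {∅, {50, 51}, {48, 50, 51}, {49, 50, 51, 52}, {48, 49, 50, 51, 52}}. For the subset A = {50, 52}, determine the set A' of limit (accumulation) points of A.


A' = {48, 49, 51, 52}

For each x ∈ X, list the open sets U ∈ τ with x ∈ U, then check whether U ∩ (A ∖ {x}) ≠ ∅ for every such U.
  x = 48: opens ∋ x are {48, 50, 51}, {48, 49, 50, 51, 52}; each meets A ∖ {48}, so x IS a limit point.
  x = 49: opens ∋ x are {49, 50, 51, 52}, {48, 49, 50, 51, 52}; each meets A ∖ {49}, so x IS a limit point.
  x = 50: open {50, 51} ∋ x has {50, 51} ∩ (A ∖ {50}) = ∅, so x is NOT a limit point.
  x = 51: opens ∋ x are {50, 51}, {48, 50, 51}, {49, 50, 51, 52}, {48, 49, 50, 51, 52}; each meets A ∖ {51}, so x IS a limit point.
  x = 52: opens ∋ x are {49, 50, 51, 52}, {48, 49, 50, 51, 52}; each meets A ∖ {52}, so x IS a limit point.
Collecting: A' = {48, 49, 51, 52}.


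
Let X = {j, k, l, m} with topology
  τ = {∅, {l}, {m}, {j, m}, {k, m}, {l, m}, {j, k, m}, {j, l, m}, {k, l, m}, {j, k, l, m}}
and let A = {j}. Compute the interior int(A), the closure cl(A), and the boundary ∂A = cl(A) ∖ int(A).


int(A) = ∅, cl(A) = {j}, ∂A = {j}.

Closed sets in (X, τ) are complements of opens:
  closed(X, τ) = {∅, {j}, {k}, {l}, {j, k}, {j, l}, {k, l}, {j, k, l}, {j, k, m}, {j, k, l, m}}.
int(A) = ⋃ {U ∈ τ : U ⊆ A}. Opens contained in A: ∅.
Taking the union of these: int(A) = ∅.
cl(A) = ⋂ {C closed : A ⊆ C}. Closed sets containing A: {j}, {j, k}, {j, l}, {j, k, l}, {j, k, m}, {j, k, l, m}.
Intersecting these: cl(A) = {j}.
∂A = cl(A) ∖ int(A) = {j} ∖ ∅ = {j}.


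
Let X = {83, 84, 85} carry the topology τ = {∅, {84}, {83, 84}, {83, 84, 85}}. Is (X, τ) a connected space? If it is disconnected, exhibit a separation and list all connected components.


(X, τ) is connected.

Find clopen sets (U ∈ τ with X ∖ U ∈ τ):
  U = ∅, X ∖ U = {83, 84, 85} — both open, so U is clopen.
  U = {83, 84, 85}, X ∖ U = ∅ — both open, so U is clopen.
Only trivial clopens (∅ and X) exist, so (X, τ) is connected.
Compute connected components by grouping points that agree on all clopens:
  component: {83, 84, 85}


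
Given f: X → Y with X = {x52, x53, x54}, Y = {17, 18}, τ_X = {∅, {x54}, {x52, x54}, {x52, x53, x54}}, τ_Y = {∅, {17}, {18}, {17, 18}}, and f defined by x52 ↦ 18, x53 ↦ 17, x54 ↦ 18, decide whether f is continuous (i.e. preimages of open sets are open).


f is NOT continuous.

Compute f^{-1}(U) for each U ∈ τ_Y:
  U = ∅: f^{-1}(U) = ∅ ∈ τ_X ✓.
  U = {17}: f^{-1}(U) = {x53} ∉ τ_X ✗.
  U = {18}: f^{-1}(U) = {x52, x54} ∈ τ_X ✓.
  U = {17, 18}: f^{-1}(U) = {x52, x53, x54} ∈ τ_X ✓.
Found U = {17} with f^{-1}(U) = {x53} not in τ_X. Therefore f is NOT continuous.


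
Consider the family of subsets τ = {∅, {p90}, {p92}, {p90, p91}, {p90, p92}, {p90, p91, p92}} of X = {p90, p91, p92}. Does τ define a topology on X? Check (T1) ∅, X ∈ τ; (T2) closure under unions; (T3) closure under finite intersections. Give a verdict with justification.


τ IS a topology on X.

Axiom (T1): ∅ ∈ τ? Yes; X ∈ τ? Yes.
Axiom (T2/T3): check pairwise unions and intersections of members of τ.
All pairwise intersections and unions checked — each lies in τ. Therefore τ satisfies (T1), (T2), (T3): it IS a topology on X.


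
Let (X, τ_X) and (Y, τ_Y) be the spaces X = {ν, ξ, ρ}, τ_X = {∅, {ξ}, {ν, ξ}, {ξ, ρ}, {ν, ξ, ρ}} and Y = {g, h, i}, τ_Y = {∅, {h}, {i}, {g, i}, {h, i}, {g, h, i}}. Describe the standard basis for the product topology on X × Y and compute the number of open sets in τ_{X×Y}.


Basis B = {∅ × ∅, {ξ} × {h}, {ξ} × {i}, {ν, ξ} × {h}, {ν, ξ} × {i}, {ξ} × {g, i}, {ξ} × {h, i}, {ξ, ρ} × {h}, {ξ, ρ} × {i}, {ν, ξ, ρ} × {h}, {ν, ξ, ρ} × {i}, {ξ} × {g, h, i}, {ν, ξ} × {g, i}, {ν, ξ} × {h, i}, {ξ, ρ} × {g, i}, {ξ, ρ} × {h, i}, {ν, ξ} × {g, h, i}, {ν, ξ, ρ} × {g, i}, {ν, ξ, ρ} × {h, i}, {ξ, ρ} × {g, h, i}, {ν, ξ, ρ} × {g, h, i}}; |τ_{X×Y}| = 70.

Enumerate products U × V with U ∈ τ_X, V ∈ τ_Y (deduplicated):
  ∅ × ∅ = {} (∅)
  {ξ} × {h} = {(ξ,h)}
  {ξ} × {i} = {(ξ,i)}
  {ν, ξ} × {h} = {(ν,h), (ξ,h)}
  {ν, ξ} × {i} = {(ν,i), (ξ,i)}
  {ξ} × {g, i} = {(ξ,g), (ξ,i)}
  {ξ} × {h, i} = {(ξ,h), (ξ,i)}
  {ξ, ρ} × {h} = {(ξ,h), (ρ,h)}
  {ξ, ρ} × {i} = {(ξ,i), (ρ,i)}
  {ν, ξ, ρ} × {h} = {(ν,h), (ξ,h), (ρ,h)}
  {ν, ξ, ρ} × {i} = {(ν,i), (ξ,i), (ρ,i)}
  {ξ} × {g, h, i} = {(ξ,g), (ξ,h), (ξ,i)}
  {ν, ξ} × {g, i} = {(ν,g), (ν,i), (ξ,g), (ξ,i)}
  {ν, ξ} × {h, i} = {(ν,h), (ν,i), (ξ,h), (ξ,i)}
  {ξ, ρ} × {g, i} = {(ξ,g), (ξ,i), (ρ,g), (ρ,i)}
  {ξ, ρ} × {h, i} = {(ξ,h), (ξ,i), (ρ,h), (ρ,i)}
  {ν, ξ} × {g, h, i} = {(ν,g), (ν,h), (ν,i), (ξ,g), (ξ,h), (ξ,i)}
  {ν, ξ, ρ} × {g, i} = {(ν,g), (ν,i), (ξ,g), (ξ,i), (ρ,g), (ρ,i)}
  {ν, ξ, ρ} × {h, i} = {(ν,h), (ν,i), (ξ,h), (ξ,i), (ρ,h), (ρ,i)}
  {ξ, ρ} × {g, h, i} = {(ξ,g), (ξ,h), (ξ,i), (ρ,g), (ρ,h), (ρ,i)}
  {ν, ξ, ρ} × {g, h, i} = {(ν,g), (ν,h), (ν,i), (ξ,g), (ξ,h), (ξ,i), (ρ,g), (ρ,h), (ρ,i)}
These 21 distinct sets form the basis B.
Close under arbitrary unions to get τ_{X×Y}; counting gives |τ_{X×Y}| = 70.


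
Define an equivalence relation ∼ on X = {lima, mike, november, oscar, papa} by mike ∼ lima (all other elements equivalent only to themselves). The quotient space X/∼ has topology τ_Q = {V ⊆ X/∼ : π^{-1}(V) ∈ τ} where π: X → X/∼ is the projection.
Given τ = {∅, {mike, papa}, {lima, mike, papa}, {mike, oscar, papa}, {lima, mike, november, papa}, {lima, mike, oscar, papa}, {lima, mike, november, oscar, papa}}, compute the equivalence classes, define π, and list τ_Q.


X/∼ = {[lima=mike], [november], [oscar], [papa]}; |τ_Q| = 5.

Equivalence classes: [lima=mike], [november], [oscar], [papa].
Quotient map π: X → X/∼ sends lima ↦ [lima=mike], mike ↦ [lima=mike], november ↦ [november], oscar ↦ [oscar], papa ↦ [papa].
For each subset V ⊆ X/∼, compute π^{-1}(V) ⊆ X and check whether π^{-1}(V) ∈ τ. V is open in τ_Q iff π^{-1}(V) ∈ τ.
  V = {}: π^{-1}(V) = ∅ ∈ τ ✓.
  V = {[lima=mike]}: π^{-1}(V) = {lima, mike} ∉ τ ✗.
  V = {[november]}: π^{-1}(V) = {november} ∉ τ ✗.
  V = {[lima=mike], [november]}: π^{-1}(V) = {lima, mike, november} ∉ τ ✗.
  V = {[oscar]}: π^{-1}(V) = {oscar} ∉ τ ✗.
  V = {[lima=mike], [oscar]}: π^{-1}(V) = {lima, mike, oscar} ∉ τ ✗.
  V = {[november], [oscar]}: π^{-1}(V) = {november, oscar} ∉ τ ✗.
  V = {[lima=mike], [november], [oscar]}: π^{-1}(V) = {lima, mike, november, oscar} ∉ τ ✗.
  V = {[papa]}: π^{-1}(V) = {papa} ∉ τ ✗.
  V = {[lima=mike], [papa]}: π^{-1}(V) = {lima, mike, papa} ∈ τ ✓.
  V = {[november], [papa]}: π^{-1}(V) = {november, papa} ∉ τ ✗.
  V = {[lima=mike], [november], [papa]}: π^{-1}(V) = {lima, mike, november, papa} ∈ τ ✓.
  V = {[oscar], [papa]}: π^{-1}(V) = {oscar, papa} ∉ τ ✗.
  V = {[lima=mike], [oscar], [papa]}: π^{-1}(V) = {lima, mike, oscar, papa} ∈ τ ✓.
  V = {[november], [oscar], [papa]}: π^{-1}(V) = {november, oscar, papa} ∉ τ ✗.
  V = {[lima=mike], [november], [oscar], [papa]}: π^{-1}(V) = {lima, mike, november, oscar, papa} ∈ τ ✓.
Open sets in the quotient: τ_Q = {{}, {[lima=mike], [papa]}, {[lima=mike], [november], [papa]}, {[lima=mike], [oscar], [papa]}, {[lima=mike], [november], [oscar], [papa]}} (5 elements).


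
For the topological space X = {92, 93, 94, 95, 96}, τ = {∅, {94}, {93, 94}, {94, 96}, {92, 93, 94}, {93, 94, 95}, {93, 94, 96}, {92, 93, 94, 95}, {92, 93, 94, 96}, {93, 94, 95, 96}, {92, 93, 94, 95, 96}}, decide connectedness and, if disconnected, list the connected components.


(X, τ) is connected.

Find clopen sets (U ∈ τ with X ∖ U ∈ τ):
  U = ∅, X ∖ U = {92, 93, 94, 95, 96} — both open, so U is clopen.
  U = {92, 93, 94, 95, 96}, X ∖ U = ∅ — both open, so U is clopen.
Only trivial clopens (∅ and X) exist, so (X, τ) is connected.
Compute connected components by grouping points that agree on all clopens:
  component: {92, 93, 94, 95, 96}


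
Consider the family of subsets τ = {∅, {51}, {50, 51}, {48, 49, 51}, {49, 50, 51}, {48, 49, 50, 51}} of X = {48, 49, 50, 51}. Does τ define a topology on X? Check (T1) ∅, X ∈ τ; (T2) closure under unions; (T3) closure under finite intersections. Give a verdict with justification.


τ is NOT a topology on X.

Axiom (T1): ∅ ∈ τ? Yes; X ∈ τ? Yes.
Axiom (T2/T3): check pairwise unions and intersections of members of τ.
Counterexample for (T3): {48, 49, 51} ∩ {49, 50, 51} = {49, 51} ∉ τ. Therefore τ is NOT a topology.


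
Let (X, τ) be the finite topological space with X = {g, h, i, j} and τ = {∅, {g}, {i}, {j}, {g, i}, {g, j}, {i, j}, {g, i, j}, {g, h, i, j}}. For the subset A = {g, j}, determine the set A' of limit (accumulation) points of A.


A' = {h}

For each x ∈ X, list the open sets U ∈ τ with x ∈ U, then check whether U ∩ (A ∖ {x}) ≠ ∅ for every such U.
  x = g: open {g} ∋ x has {g} ∩ (A ∖ {g}) = ∅, so x is NOT a limit point.
  x = h: opens ∋ x are {g, h, i, j}; each meets A ∖ {h}, so x IS a limit point.
  x = i: open {i} ∋ x has {i} ∩ (A ∖ {i}) = ∅, so x is NOT a limit point.
  x = j: open {j} ∋ x has {j} ∩ (A ∖ {j}) = ∅, so x is NOT a limit point.
Collecting: A' = {h}.


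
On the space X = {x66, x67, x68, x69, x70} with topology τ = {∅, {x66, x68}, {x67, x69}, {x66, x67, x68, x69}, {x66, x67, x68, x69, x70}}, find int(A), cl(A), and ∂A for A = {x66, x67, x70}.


int(A) = ∅, cl(A) = {x66, x67, x68, x69, x70}, ∂A = {x66, x67, x68, x69, x70}.

Closed sets in (X, τ) are complements of opens:
  closed(X, τ) = {∅, {x70}, {x66, x68, x70}, {x67, x69, x70}, {x66, x67, x68, x69, x70}}.
int(A) = ⋃ {U ∈ τ : U ⊆ A}. Opens contained in A: ∅.
Taking the union of these: int(A) = ∅.
cl(A) = ⋂ {C closed : A ⊆ C}. Closed sets containing A: {x66, x67, x68, x69, x70}.
Intersecting these: cl(A) = {x66, x67, x68, x69, x70}.
∂A = cl(A) ∖ int(A) = {x66, x67, x68, x69, x70} ∖ ∅ = {x66, x67, x68, x69, x70}.


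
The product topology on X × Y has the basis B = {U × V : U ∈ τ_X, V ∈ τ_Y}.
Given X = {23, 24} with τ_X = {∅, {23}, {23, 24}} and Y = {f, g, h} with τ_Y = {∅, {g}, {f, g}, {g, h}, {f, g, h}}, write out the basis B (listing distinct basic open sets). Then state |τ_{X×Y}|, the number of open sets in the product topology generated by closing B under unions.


Basis B = {∅ × ∅, {23} × {g}, {23} × {f, g}, {23} × {g, h}, {23, 24} × {g}, {23} × {f, g, h}, {23, 24} × {f, g}, {23, 24} × {g, h}, {23, 24} × {f, g, h}}; |τ_{X×Y}| = 14.

Enumerate products U × V with U ∈ τ_X, V ∈ τ_Y (deduplicated):
  ∅ × ∅ = {} (∅)
  {23} × {g} = {(23,g)}
  {23} × {f, g} = {(23,f), (23,g)}
  {23} × {g, h} = {(23,g), (23,h)}
  {23, 24} × {g} = {(23,g), (24,g)}
  {23} × {f, g, h} = {(23,f), (23,g), (23,h)}
  {23, 24} × {f, g} = {(23,f), (23,g), (24,f), (24,g)}
  {23, 24} × {g, h} = {(23,g), (23,h), (24,g), (24,h)}
  {23, 24} × {f, g, h} = {(23,f), (23,g), (23,h), (24,f), (24,g), (24,h)}
These 9 distinct sets form the basis B.
Close under arbitrary unions to get τ_{X×Y}; counting gives |τ_{X×Y}| = 14.


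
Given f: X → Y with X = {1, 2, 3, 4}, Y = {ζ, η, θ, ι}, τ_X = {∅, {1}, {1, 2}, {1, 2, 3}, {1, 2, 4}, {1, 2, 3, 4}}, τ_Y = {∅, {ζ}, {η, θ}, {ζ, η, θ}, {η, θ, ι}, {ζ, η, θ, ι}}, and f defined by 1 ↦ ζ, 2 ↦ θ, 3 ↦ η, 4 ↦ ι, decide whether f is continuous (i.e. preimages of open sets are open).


f is NOT continuous.

Compute f^{-1}(U) for each U ∈ τ_Y:
  U = ∅: f^{-1}(U) = ∅ ∈ τ_X ✓.
  U = {ζ}: f^{-1}(U) = {1} ∈ τ_X ✓.
  U = {η, θ}: f^{-1}(U) = {2, 3} ∉ τ_X ✗.
  U = {ζ, η, θ}: f^{-1}(U) = {1, 2, 3} ∈ τ_X ✓.
  U = {η, θ, ι}: f^{-1}(U) = {2, 3, 4} ∉ τ_X ✗.
  U = {ζ, η, θ, ι}: f^{-1}(U) = {1, 2, 3, 4} ∈ τ_X ✓.
Found U = {η, θ} with f^{-1}(U) = {2, 3} not in τ_X. Therefore f is NOT continuous.


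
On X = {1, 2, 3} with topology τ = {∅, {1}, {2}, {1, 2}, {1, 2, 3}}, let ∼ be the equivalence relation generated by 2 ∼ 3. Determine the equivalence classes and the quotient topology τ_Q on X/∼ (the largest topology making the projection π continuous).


X/∼ = {[1], [2=3]}; |τ_Q| = 3.

Equivalence classes: [1], [2=3].
Quotient map π: X → X/∼ sends 1 ↦ [1], 2 ↦ [2=3], 3 ↦ [2=3].
For each subset V ⊆ X/∼, compute π^{-1}(V) ⊆ X and check whether π^{-1}(V) ∈ τ. V is open in τ_Q iff π^{-1}(V) ∈ τ.
  V = {}: π^{-1}(V) = ∅ ∈ τ ✓.
  V = {[1]}: π^{-1}(V) = {1} ∈ τ ✓.
  V = {[2=3]}: π^{-1}(V) = {2, 3} ∉ τ ✗.
  V = {[1], [2=3]}: π^{-1}(V) = {1, 2, 3} ∈ τ ✓.
Open sets in the quotient: τ_Q = {{}, {[1]}, {[1], [2=3]}} (3 elements).


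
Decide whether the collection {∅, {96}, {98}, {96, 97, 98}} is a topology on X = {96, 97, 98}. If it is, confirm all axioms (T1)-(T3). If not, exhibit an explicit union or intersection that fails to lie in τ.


τ is NOT a topology on X.

Axiom (T1): ∅ ∈ τ? Yes; X ∈ τ? Yes.
Axiom (T2/T3): check pairwise unions and intersections of members of τ.
Counterexample for (T2): {96} ∪ {98} = {96, 98} ∉ τ. Therefore τ is NOT a topology.


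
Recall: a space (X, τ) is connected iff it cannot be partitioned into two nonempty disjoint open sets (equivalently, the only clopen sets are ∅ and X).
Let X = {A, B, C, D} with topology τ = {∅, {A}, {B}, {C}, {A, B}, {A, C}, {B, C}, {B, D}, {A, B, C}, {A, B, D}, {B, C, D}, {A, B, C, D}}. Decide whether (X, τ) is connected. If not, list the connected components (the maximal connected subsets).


(X, τ) is disconnected; components = [{A}, {C}, {B, D}].

Find clopen sets (U ∈ τ with X ∖ U ∈ τ):
  U = ∅, X ∖ U = {A, B, C, D} — both open, so U is clopen.
  U = {A}, X ∖ U = {B, C, D} — both open, so U is clopen.
  U = {C}, X ∖ U = {A, B, D} — both open, so U is clopen.
  U = {A, C}, X ∖ U = {B, D} — both open, so U is clopen.
  U = {B, D}, X ∖ U = {A, C} — both open, so U is clopen.
  U = {A, B, D}, X ∖ U = {C} — both open, so U is clopen.
  U = {B, C, D}, X ∖ U = {A} — both open, so U is clopen.
  U = {A, B, C, D}, X ∖ U = ∅ — both open, so U is clopen.
Nontrivial clopen(s) exist: e.g. {A}. So (X, τ) is disconnected.
Compute connected components by grouping points that agree on all clopens:
  component: {A}
  component: {C}
  component: {B, D}


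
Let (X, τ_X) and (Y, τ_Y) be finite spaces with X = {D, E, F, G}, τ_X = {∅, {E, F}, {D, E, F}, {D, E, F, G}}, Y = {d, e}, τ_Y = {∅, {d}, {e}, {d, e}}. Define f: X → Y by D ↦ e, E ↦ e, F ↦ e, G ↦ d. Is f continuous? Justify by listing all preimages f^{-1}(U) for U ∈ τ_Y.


f is NOT continuous.

Compute f^{-1}(U) for each U ∈ τ_Y:
  U = ∅: f^{-1}(U) = ∅ ∈ τ_X ✓.
  U = {d}: f^{-1}(U) = {G} ∉ τ_X ✗.
  U = {e}: f^{-1}(U) = {D, E, F} ∈ τ_X ✓.
  U = {d, e}: f^{-1}(U) = {D, E, F, G} ∈ τ_X ✓.
Found U = {d} with f^{-1}(U) = {G} not in τ_X. Therefore f is NOT continuous.


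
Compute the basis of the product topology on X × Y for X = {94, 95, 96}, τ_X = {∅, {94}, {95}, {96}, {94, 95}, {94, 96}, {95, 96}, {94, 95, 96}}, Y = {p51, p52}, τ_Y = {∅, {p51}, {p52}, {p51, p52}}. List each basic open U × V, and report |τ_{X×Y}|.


Basis B = {∅ × ∅, {94} × {p51}, {94} × {p52}, {95} × {p51}, {95} × {p52}, {96} × {p51}, {96} × {p52}, {94} × {p51, p52}, {94, 95} × {p51}, {94, 96} × {p51}, {94, 95} × {p52}, {94, 96} × {p52}, {95} × {p51, p52}, {95, 96} × {p51}, {95, 96} × {p52}, {96} × {p51, p52}, {94, 95, 96} × {p51}, {94, 95, 96} × {p52}, {94, 95} × {p51, p52}, {94, 96} × {p51, p52}, {95, 96} × {p51, p52}, {94, 95, 96} × {p51, p52}}; |τ_{X×Y}| = 64.

Enumerate products U × V with U ∈ τ_X, V ∈ τ_Y (deduplicated):
  ∅ × ∅ = {} (∅)
  {94} × {p51} = {(94,p51)}
  {94} × {p52} = {(94,p52)}
  {95} × {p51} = {(95,p51)}
  {95} × {p52} = {(95,p52)}
  {96} × {p51} = {(96,p51)}
  {96} × {p52} = {(96,p52)}
  {94} × {p51, p52} = {(94,p51), (94,p52)}
  {94, 95} × {p51} = {(94,p51), (95,p51)}
  {94, 96} × {p51} = {(94,p51), (96,p51)}
  {94, 95} × {p52} = {(94,p52), (95,p52)}
  {94, 96} × {p52} = {(94,p52), (96,p52)}
  {95} × {p51, p52} = {(95,p51), (95,p52)}
  {95, 96} × {p51} = {(95,p51), (96,p51)}
  {95, 96} × {p52} = {(95,p52), (96,p52)}
  {96} × {p51, p52} = {(96,p51), (96,p52)}
  {94, 95, 96} × {p51} = {(94,p51), (95,p51), (96,p51)}
  {94, 95, 96} × {p52} = {(94,p52), (95,p52), (96,p52)}
  {94, 95} × {p51, p52} = {(94,p51), (94,p52), (95,p51), (95,p52)}
  {94, 96} × {p51, p52} = {(94,p51), (94,p52), (96,p51), (96,p52)}
  {95, 96} × {p51, p52} = {(95,p51), (95,p52), (96,p51), (96,p52)}
  {94, 95, 96} × {p51, p52} = {(94,p51), (94,p52), (95,p51), (95,p52), (96,p51), (96,p52)}
These 22 distinct sets form the basis B.
Close under arbitrary unions to get τ_{X×Y}; counting gives |τ_{X×Y}| = 64.


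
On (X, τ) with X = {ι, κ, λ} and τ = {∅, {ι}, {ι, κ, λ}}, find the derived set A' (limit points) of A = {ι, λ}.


A' = {κ, λ}

For each x ∈ X, list the open sets U ∈ τ with x ∈ U, then check whether U ∩ (A ∖ {x}) ≠ ∅ for every such U.
  x = ι: open {ι} ∋ x has {ι} ∩ (A ∖ {ι}) = ∅, so x is NOT a limit point.
  x = κ: opens ∋ x are {ι, κ, λ}; each meets A ∖ {κ}, so x IS a limit point.
  x = λ: opens ∋ x are {ι, κ, λ}; each meets A ∖ {λ}, so x IS a limit point.
Collecting: A' = {κ, λ}.


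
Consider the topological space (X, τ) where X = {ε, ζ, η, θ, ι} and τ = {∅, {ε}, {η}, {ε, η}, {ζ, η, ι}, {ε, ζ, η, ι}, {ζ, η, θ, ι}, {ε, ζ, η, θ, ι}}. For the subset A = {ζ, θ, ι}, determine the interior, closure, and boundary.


int(A) = ∅, cl(A) = {ζ, θ, ι}, ∂A = {ζ, θ, ι}.

Closed sets in (X, τ) are complements of opens:
  closed(X, τ) = {∅, {ε}, {θ}, {ε, θ}, {ζ, θ, ι}, {ε, ζ, θ, ι}, {ζ, η, θ, ι}, {ε, ζ, η, θ, ι}}.
int(A) = ⋃ {U ∈ τ : U ⊆ A}. Opens contained in A: ∅.
Taking the union of these: int(A) = ∅.
cl(A) = ⋂ {C closed : A ⊆ C}. Closed sets containing A: {ζ, θ, ι}, {ε, ζ, θ, ι}, {ζ, η, θ, ι}, {ε, ζ, η, θ, ι}.
Intersecting these: cl(A) = {ζ, θ, ι}.
∂A = cl(A) ∖ int(A) = {ζ, θ, ι} ∖ ∅ = {ζ, θ, ι}.


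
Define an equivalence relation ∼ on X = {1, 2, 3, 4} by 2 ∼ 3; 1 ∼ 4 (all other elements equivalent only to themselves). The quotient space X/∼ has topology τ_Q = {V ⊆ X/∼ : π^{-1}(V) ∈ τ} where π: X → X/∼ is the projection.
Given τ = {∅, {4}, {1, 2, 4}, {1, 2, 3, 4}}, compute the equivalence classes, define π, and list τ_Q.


X/∼ = {[1=4], [2=3]}; |τ_Q| = 2.

Equivalence classes: [1=4], [2=3].
Quotient map π: X → X/∼ sends 1 ↦ [1=4], 2 ↦ [2=3], 3 ↦ [2=3], 4 ↦ [1=4].
For each subset V ⊆ X/∼, compute π^{-1}(V) ⊆ X and check whether π^{-1}(V) ∈ τ. V is open in τ_Q iff π^{-1}(V) ∈ τ.
  V = {}: π^{-1}(V) = ∅ ∈ τ ✓.
  V = {[1=4]}: π^{-1}(V) = {1, 4} ∉ τ ✗.
  V = {[2=3]}: π^{-1}(V) = {2, 3} ∉ τ ✗.
  V = {[1=4], [2=3]}: π^{-1}(V) = {1, 2, 3, 4} ∈ τ ✓.
Open sets in the quotient: τ_Q = {{}, {[1=4], [2=3]}} (2 elements).


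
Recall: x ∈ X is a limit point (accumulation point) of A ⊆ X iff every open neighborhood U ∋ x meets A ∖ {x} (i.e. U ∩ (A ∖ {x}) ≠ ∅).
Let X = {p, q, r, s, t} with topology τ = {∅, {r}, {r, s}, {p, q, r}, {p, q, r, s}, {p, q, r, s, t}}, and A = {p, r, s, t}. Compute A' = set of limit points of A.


A' = {p, q, s, t}

For each x ∈ X, list the open sets U ∈ τ with x ∈ U, then check whether U ∩ (A ∖ {x}) ≠ ∅ for every such U.
  x = p: opens ∋ x are {p, q, r}, {p, q, r, s}, {p, q, r, s, t}; each meets A ∖ {p}, so x IS a limit point.
  x = q: opens ∋ x are {p, q, r}, {p, q, r, s}, {p, q, r, s, t}; each meets A ∖ {q}, so x IS a limit point.
  x = r: open {r} ∋ x has {r} ∩ (A ∖ {r}) = ∅, so x is NOT a limit point.
  x = s: opens ∋ x are {r, s}, {p, q, r, s}, {p, q, r, s, t}; each meets A ∖ {s}, so x IS a limit point.
  x = t: opens ∋ x are {p, q, r, s, t}; each meets A ∖ {t}, so x IS a limit point.
Collecting: A' = {p, q, s, t}.


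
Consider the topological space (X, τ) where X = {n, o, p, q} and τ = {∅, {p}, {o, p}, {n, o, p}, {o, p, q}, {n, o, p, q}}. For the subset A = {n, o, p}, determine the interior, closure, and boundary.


int(A) = {n, o, p}, cl(A) = {n, o, p, q}, ∂A = {q}.

Closed sets in (X, τ) are complements of opens:
  closed(X, τ) = {∅, {n}, {q}, {n, q}, {n, o, q}, {n, o, p, q}}.
int(A) = ⋃ {U ∈ τ : U ⊆ A}. Opens contained in A: ∅, {p}, {o, p}, {n, o, p}.
Taking the union of these: int(A) = {n, o, p}.
cl(A) = ⋂ {C closed : A ⊆ C}. Closed sets containing A: {n, o, p, q}.
Intersecting these: cl(A) = {n, o, p, q}.
∂A = cl(A) ∖ int(A) = {n, o, p, q} ∖ {n, o, p} = {q}.


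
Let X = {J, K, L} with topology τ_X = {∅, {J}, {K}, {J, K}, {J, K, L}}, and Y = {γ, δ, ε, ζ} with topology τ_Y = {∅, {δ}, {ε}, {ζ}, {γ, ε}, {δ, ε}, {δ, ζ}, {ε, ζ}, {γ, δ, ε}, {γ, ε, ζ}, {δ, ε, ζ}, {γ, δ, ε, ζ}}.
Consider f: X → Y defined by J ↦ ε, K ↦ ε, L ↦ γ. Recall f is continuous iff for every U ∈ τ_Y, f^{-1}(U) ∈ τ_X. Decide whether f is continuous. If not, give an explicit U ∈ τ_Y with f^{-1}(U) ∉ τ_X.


f IS continuous.

Compute f^{-1}(U) for each U ∈ τ_Y:
  U = ∅: f^{-1}(U) = ∅ ∈ τ_X ✓.
  U = {δ}: f^{-1}(U) = ∅ ∈ τ_X ✓.
  U = {ε}: f^{-1}(U) = {J, K} ∈ τ_X ✓.
  U = {ζ}: f^{-1}(U) = ∅ ∈ τ_X ✓.
  U = {γ, ε}: f^{-1}(U) = {J, K, L} ∈ τ_X ✓.
  U = {δ, ε}: f^{-1}(U) = {J, K} ∈ τ_X ✓.
  U = {δ, ζ}: f^{-1}(U) = ∅ ∈ τ_X ✓.
  U = {ε, ζ}: f^{-1}(U) = {J, K} ∈ τ_X ✓.
  U = {γ, δ, ε}: f^{-1}(U) = {J, K, L} ∈ τ_X ✓.
  U = {γ, ε, ζ}: f^{-1}(U) = {J, K, L} ∈ τ_X ✓.
  U = {δ, ε, ζ}: f^{-1}(U) = {J, K} ∈ τ_X ✓.
  U = {γ, δ, ε, ζ}: f^{-1}(U) = {J, K, L} ∈ τ_X ✓.
Every preimage lies in τ_X, so f IS continuous.


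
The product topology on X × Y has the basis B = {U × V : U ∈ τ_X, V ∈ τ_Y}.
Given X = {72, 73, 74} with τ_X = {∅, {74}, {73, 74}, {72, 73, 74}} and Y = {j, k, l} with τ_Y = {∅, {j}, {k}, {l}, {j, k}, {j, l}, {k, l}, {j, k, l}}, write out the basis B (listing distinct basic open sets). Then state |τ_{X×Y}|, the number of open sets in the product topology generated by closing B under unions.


Basis B = {∅ × ∅, {74} × {j}, {74} × {k}, {74} × {l}, {73, 74} × {j}, {73, 74} × {k}, {73, 74} × {l}, {74} × {j, k}, {74} × {j, l}, {74} × {k, l}, {72, 73, 74} × {j}, {72, 73, 74} × {k}, {72, 73, 74} × {l}, {74} × {j, k, l}, {73, 74} × {j, k}, {73, 74} × {j, l}, {73, 74} × {k, l}, {72, 73, 74} × {j, k}, {72, 73, 74} × {j, l}, {72, 73, 74} × {k, l}, {73, 74} × {j, k, l}, {72, 73, 74} × {j, k, l}}; |τ_{X×Y}| = 64.

Enumerate products U × V with U ∈ τ_X, V ∈ τ_Y (deduplicated):
  ∅ × ∅ = {} (∅)
  {74} × {j} = {(74,j)}
  {74} × {k} = {(74,k)}
  {74} × {l} = {(74,l)}
  {73, 74} × {j} = {(73,j), (74,j)}
  {73, 74} × {k} = {(73,k), (74,k)}
  {73, 74} × {l} = {(73,l), (74,l)}
  {74} × {j, k} = {(74,j), (74,k)}
  {74} × {j, l} = {(74,j), (74,l)}
  {74} × {k, l} = {(74,k), (74,l)}
  {72, 73, 74} × {j} = {(72,j), (73,j), (74,j)}
  {72, 73, 74} × {k} = {(72,k), (73,k), (74,k)}
  {72, 73, 74} × {l} = {(72,l), (73,l), (74,l)}
  {74} × {j, k, l} = {(74,j), (74,k), (74,l)}
  {73, 74} × {j, k} = {(73,j), (73,k), (74,j), (74,k)}
  {73, 74} × {j, l} = {(73,j), (73,l), (74,j), (74,l)}
  {73, 74} × {k, l} = {(73,k), (73,l), (74,k), (74,l)}
  {72, 73, 74} × {j, k} = {(72,j), (72,k), (73,j), (73,k), (74,j), (74,k)}
  {72, 73, 74} × {j, l} = {(72,j), (72,l), (73,j), (73,l), (74,j), (74,l)}
  {72, 73, 74} × {k, l} = {(72,k), (72,l), (73,k), (73,l), (74,k), (74,l)}
  {73, 74} × {j, k, l} = {(73,j), (73,k), (73,l), (74,j), (74,k), (74,l)}
  {72, 73, 74} × {j, k, l} = {(72,j), (72,k), (72,l), (73,j), (73,k), (73,l), (74,j), (74,k), (74,l)}
These 22 distinct sets form the basis B.
Close under arbitrary unions to get τ_{X×Y}; counting gives |τ_{X×Y}| = 64.


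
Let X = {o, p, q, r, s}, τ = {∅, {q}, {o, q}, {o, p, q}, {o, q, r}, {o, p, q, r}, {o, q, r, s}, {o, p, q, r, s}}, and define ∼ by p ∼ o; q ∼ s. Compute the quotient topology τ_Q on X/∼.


X/∼ = {[o=p], [q=s], [r]}; |τ_Q| = 2.

Equivalence classes: [o=p], [q=s], [r].
Quotient map π: X → X/∼ sends o ↦ [o=p], p ↦ [o=p], q ↦ [q=s], r ↦ [r], s ↦ [q=s].
For each subset V ⊆ X/∼, compute π^{-1}(V) ⊆ X and check whether π^{-1}(V) ∈ τ. V is open in τ_Q iff π^{-1}(V) ∈ τ.
  V = {}: π^{-1}(V) = ∅ ∈ τ ✓.
  V = {[o=p]}: π^{-1}(V) = {o, p} ∉ τ ✗.
  V = {[q=s]}: π^{-1}(V) = {q, s} ∉ τ ✗.
  V = {[o=p], [q=s]}: π^{-1}(V) = {o, p, q, s} ∉ τ ✗.
  V = {[r]}: π^{-1}(V) = {r} ∉ τ ✗.
  V = {[o=p], [r]}: π^{-1}(V) = {o, p, r} ∉ τ ✗.
  V = {[q=s], [r]}: π^{-1}(V) = {q, r, s} ∉ τ ✗.
  V = {[o=p], [q=s], [r]}: π^{-1}(V) = {o, p, q, r, s} ∈ τ ✓.
Open sets in the quotient: τ_Q = {{}, {[o=p], [q=s], [r]}} (2 elements).


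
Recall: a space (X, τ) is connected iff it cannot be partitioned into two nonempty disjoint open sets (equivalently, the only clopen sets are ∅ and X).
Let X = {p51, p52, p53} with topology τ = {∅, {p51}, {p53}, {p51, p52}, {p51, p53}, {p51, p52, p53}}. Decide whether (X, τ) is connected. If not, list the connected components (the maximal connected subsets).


(X, τ) is disconnected; components = [{p53}, {p51, p52}].

Find clopen sets (U ∈ τ with X ∖ U ∈ τ):
  U = ∅, X ∖ U = {p51, p52, p53} — both open, so U is clopen.
  U = {p53}, X ∖ U = {p51, p52} — both open, so U is clopen.
  U = {p51, p52}, X ∖ U = {p53} — both open, so U is clopen.
  U = {p51, p52, p53}, X ∖ U = ∅ — both open, so U is clopen.
Nontrivial clopen(s) exist: e.g. {p53}. So (X, τ) is disconnected.
Compute connected components by grouping points that agree on all clopens:
  component: {p53}
  component: {p51, p52}


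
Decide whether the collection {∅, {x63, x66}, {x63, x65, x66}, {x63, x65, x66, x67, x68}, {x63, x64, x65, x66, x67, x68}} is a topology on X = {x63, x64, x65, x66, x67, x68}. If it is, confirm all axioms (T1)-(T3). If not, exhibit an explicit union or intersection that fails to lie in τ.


τ IS a topology on X.

Axiom (T1): ∅ ∈ τ? Yes; X ∈ τ? Yes.
Axiom (T2/T3): check pairwise unions and intersections of members of τ.
All pairwise intersections and unions checked — each lies in τ. Therefore τ satisfies (T1), (T2), (T3): it IS a topology on X.


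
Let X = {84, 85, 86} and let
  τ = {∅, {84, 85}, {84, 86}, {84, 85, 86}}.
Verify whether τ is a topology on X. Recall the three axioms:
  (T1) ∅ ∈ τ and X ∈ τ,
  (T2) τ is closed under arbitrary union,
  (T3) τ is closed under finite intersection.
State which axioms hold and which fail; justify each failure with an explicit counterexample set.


τ is NOT a topology on X.

Axiom (T1): ∅ ∈ τ? Yes; X ∈ τ? Yes.
Axiom (T2/T3): check pairwise unions and intersections of members of τ.
Counterexample for (T3): {84, 85} ∩ {84, 86} = {84} ∉ τ. Therefore τ is NOT a topology.


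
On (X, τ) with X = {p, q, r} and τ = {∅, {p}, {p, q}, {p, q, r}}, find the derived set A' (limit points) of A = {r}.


A' = ∅

For each x ∈ X, list the open sets U ∈ τ with x ∈ U, then check whether U ∩ (A ∖ {x}) ≠ ∅ for every such U.
  x = p: open {p} ∋ x has {p} ∩ (A ∖ {p}) = ∅, so x is NOT a limit point.
  x = q: open {p, q} ∋ x has {p, q} ∩ (A ∖ {q}) = ∅, so x is NOT a limit point.
  x = r: open {p, q, r} ∋ x has {p, q, r} ∩ (A ∖ {r}) = ∅, so x is NOT a limit point.
Collecting: A' = ∅.


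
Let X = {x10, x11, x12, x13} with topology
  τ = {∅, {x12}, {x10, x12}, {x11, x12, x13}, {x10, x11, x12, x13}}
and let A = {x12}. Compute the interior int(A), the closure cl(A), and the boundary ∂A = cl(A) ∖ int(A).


int(A) = {x12}, cl(A) = {x10, x11, x12, x13}, ∂A = {x10, x11, x13}.

Closed sets in (X, τ) are complements of opens:
  closed(X, τ) = {∅, {x10}, {x11, x13}, {x10, x11, x13}, {x10, x11, x12, x13}}.
int(A) = ⋃ {U ∈ τ : U ⊆ A}. Opens contained in A: ∅, {x12}.
Taking the union of these: int(A) = {x12}.
cl(A) = ⋂ {C closed : A ⊆ C}. Closed sets containing A: {x10, x11, x12, x13}.
Intersecting these: cl(A) = {x10, x11, x12, x13}.
∂A = cl(A) ∖ int(A) = {x10, x11, x12, x13} ∖ {x12} = {x10, x11, x13}.


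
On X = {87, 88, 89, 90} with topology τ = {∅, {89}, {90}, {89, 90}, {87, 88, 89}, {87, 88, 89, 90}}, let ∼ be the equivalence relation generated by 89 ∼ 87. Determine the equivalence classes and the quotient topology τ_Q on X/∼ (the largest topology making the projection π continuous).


X/∼ = {[87=89], [88], [90]}; |τ_Q| = 4.

Equivalence classes: [87=89], [88], [90].
Quotient map π: X → X/∼ sends 87 ↦ [87=89], 88 ↦ [88], 89 ↦ [87=89], 90 ↦ [90].
For each subset V ⊆ X/∼, compute π^{-1}(V) ⊆ X and check whether π^{-1}(V) ∈ τ. V is open in τ_Q iff π^{-1}(V) ∈ τ.
  V = {}: π^{-1}(V) = ∅ ∈ τ ✓.
  V = {[87=89]}: π^{-1}(V) = {87, 89} ∉ τ ✗.
  V = {[88]}: π^{-1}(V) = {88} ∉ τ ✗.
  V = {[87=89], [88]}: π^{-1}(V) = {87, 88, 89} ∈ τ ✓.
  V = {[90]}: π^{-1}(V) = {90} ∈ τ ✓.
  V = {[87=89], [90]}: π^{-1}(V) = {87, 89, 90} ∉ τ ✗.
  V = {[88], [90]}: π^{-1}(V) = {88, 90} ∉ τ ✗.
  V = {[87=89], [88], [90]}: π^{-1}(V) = {87, 88, 89, 90} ∈ τ ✓.
Open sets in the quotient: τ_Q = {{}, {[87=89], [88]}, {[90]}, {[87=89], [88], [90]}} (4 elements).


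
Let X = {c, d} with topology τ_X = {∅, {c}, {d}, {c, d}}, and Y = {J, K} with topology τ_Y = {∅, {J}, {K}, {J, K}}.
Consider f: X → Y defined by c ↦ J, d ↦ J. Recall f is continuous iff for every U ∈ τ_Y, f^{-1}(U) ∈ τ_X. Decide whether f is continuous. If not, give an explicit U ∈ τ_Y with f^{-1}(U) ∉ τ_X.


f IS continuous.

Compute f^{-1}(U) for each U ∈ τ_Y:
  U = ∅: f^{-1}(U) = ∅ ∈ τ_X ✓.
  U = {J}: f^{-1}(U) = {c, d} ∈ τ_X ✓.
  U = {K}: f^{-1}(U) = ∅ ∈ τ_X ✓.
  U = {J, K}: f^{-1}(U) = {c, d} ∈ τ_X ✓.
Every preimage lies in τ_X, so f IS continuous.


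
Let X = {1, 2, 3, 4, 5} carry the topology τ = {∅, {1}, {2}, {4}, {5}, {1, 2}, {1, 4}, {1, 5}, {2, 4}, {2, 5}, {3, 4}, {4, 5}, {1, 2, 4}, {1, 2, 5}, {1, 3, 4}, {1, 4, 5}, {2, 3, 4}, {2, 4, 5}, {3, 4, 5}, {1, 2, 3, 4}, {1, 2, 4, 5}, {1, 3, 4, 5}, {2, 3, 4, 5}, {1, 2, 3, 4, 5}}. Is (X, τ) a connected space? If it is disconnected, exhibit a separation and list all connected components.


(X, τ) is disconnected; components = [{1}, {2}, {5}, {3, 4}].

Find clopen sets (U ∈ τ with X ∖ U ∈ τ):
  U = ∅, X ∖ U = {1, 2, 3, 4, 5} — both open, so U is clopen.
  U = {1}, X ∖ U = {2, 3, 4, 5} — both open, so U is clopen.
  U = {2}, X ∖ U = {1, 3, 4, 5} — both open, so U is clopen.
  U = {5}, X ∖ U = {1, 2, 3, 4} — both open, so U is clopen.
  U = {1, 2}, X ∖ U = {3, 4, 5} — both open, so U is clopen.
  U = {1, 5}, X ∖ U = {2, 3, 4} — both open, so U is clopen.
  U = {2, 5}, X ∖ U = {1, 3, 4} — both open, so U is clopen.
  U = {3, 4}, X ∖ U = {1, 2, 5} — both open, so U is clopen.
  U = {1, 2, 5}, X ∖ U = {3, 4} — both open, so U is clopen.
  U = {1, 3, 4}, X ∖ U = {2, 5} — both open, so U is clopen.
  U = {2, 3, 4}, X ∖ U = {1, 5} — both open, so U is clopen.
  U = {3, 4, 5}, X ∖ U = {1, 2} — both open, so U is clopen.
  U = {1, 2, 3, 4}, X ∖ U = {5} — both open, so U is clopen.
  U = {1, 3, 4, 5}, X ∖ U = {2} — both open, so U is clopen.
  U = {2, 3, 4, 5}, X ∖ U = {1} — both open, so U is clopen.
  U = {1, 2, 3, 4, 5}, X ∖ U = ∅ — both open, so U is clopen.
Nontrivial clopen(s) exist: e.g. {2, 3, 4}. So (X, τ) is disconnected.
Compute connected components by grouping points that agree on all clopens:
  component: {1}
  component: {2}
  component: {5}
  component: {3, 4}


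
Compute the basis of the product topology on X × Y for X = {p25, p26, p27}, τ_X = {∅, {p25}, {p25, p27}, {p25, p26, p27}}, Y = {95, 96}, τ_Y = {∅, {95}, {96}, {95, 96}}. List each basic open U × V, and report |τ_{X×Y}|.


Basis B = {∅ × ∅, {p25} × {95}, {p25} × {96}, {p25} × {95, 96}, {p25, p27} × {95}, {p25, p27} × {96}, {p25, p26, p27} × {95}, {p25, p26, p27} × {96}, {p25, p27} × {95, 96}, {p25, p26, p27} × {95, 96}}; |τ_{X×Y}| = 16.

Enumerate products U × V with U ∈ τ_X, V ∈ τ_Y (deduplicated):
  ∅ × ∅ = {} (∅)
  {p25} × {95} = {(p25,95)}
  {p25} × {96} = {(p25,96)}
  {p25} × {95, 96} = {(p25,95), (p25,96)}
  {p25, p27} × {95} = {(p25,95), (p27,95)}
  {p25, p27} × {96} = {(p25,96), (p27,96)}
  {p25, p26, p27} × {95} = {(p25,95), (p26,95), (p27,95)}
  {p25, p26, p27} × {96} = {(p25,96), (p26,96), (p27,96)}
  {p25, p27} × {95, 96} = {(p25,95), (p25,96), (p27,95), (p27,96)}
  {p25, p26, p27} × {95, 96} = {(p25,95), (p25,96), (p26,95), (p26,96), (p27,95), (p27,96)}
These 10 distinct sets form the basis B.
Close under arbitrary unions to get τ_{X×Y}; counting gives |τ_{X×Y}| = 16.


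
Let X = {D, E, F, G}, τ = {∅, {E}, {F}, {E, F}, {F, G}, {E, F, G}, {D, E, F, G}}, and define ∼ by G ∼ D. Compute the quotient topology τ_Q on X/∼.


X/∼ = {[D=G], [E], [F]}; |τ_Q| = 5.

Equivalence classes: [D=G], [E], [F].
Quotient map π: X → X/∼ sends D ↦ [D=G], E ↦ [E], F ↦ [F], G ↦ [D=G].
For each subset V ⊆ X/∼, compute π^{-1}(V) ⊆ X and check whether π^{-1}(V) ∈ τ. V is open in τ_Q iff π^{-1}(V) ∈ τ.
  V = {}: π^{-1}(V) = ∅ ∈ τ ✓.
  V = {[D=G]}: π^{-1}(V) = {D, G} ∉ τ ✗.
  V = {[E]}: π^{-1}(V) = {E} ∈ τ ✓.
  V = {[D=G], [E]}: π^{-1}(V) = {D, E, G} ∉ τ ✗.
  V = {[F]}: π^{-1}(V) = {F} ∈ τ ✓.
  V = {[D=G], [F]}: π^{-1}(V) = {D, F, G} ∉ τ ✗.
  V = {[E], [F]}: π^{-1}(V) = {E, F} ∈ τ ✓.
  V = {[D=G], [E], [F]}: π^{-1}(V) = {D, E, F, G} ∈ τ ✓.
Open sets in the quotient: τ_Q = {{}, {[E]}, {[F]}, {[E], [F]}, {[D=G], [E], [F]}} (5 elements).


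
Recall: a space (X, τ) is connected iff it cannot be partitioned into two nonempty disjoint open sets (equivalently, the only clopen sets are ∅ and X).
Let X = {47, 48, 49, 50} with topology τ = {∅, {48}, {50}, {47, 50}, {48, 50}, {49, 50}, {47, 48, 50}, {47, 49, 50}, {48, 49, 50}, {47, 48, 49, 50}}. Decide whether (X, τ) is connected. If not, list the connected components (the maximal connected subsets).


(X, τ) is disconnected; components = [{48}, {47, 49, 50}].

Find clopen sets (U ∈ τ with X ∖ U ∈ τ):
  U = ∅, X ∖ U = {47, 48, 49, 50} — both open, so U is clopen.
  U = {48}, X ∖ U = {47, 49, 50} — both open, so U is clopen.
  U = {47, 49, 50}, X ∖ U = {48} — both open, so U is clopen.
  U = {47, 48, 49, 50}, X ∖ U = ∅ — both open, so U is clopen.
Nontrivial clopen(s) exist: e.g. {48}. So (X, τ) is disconnected.
Compute connected components by grouping points that agree on all clopens:
  component: {48}
  component: {47, 49, 50}


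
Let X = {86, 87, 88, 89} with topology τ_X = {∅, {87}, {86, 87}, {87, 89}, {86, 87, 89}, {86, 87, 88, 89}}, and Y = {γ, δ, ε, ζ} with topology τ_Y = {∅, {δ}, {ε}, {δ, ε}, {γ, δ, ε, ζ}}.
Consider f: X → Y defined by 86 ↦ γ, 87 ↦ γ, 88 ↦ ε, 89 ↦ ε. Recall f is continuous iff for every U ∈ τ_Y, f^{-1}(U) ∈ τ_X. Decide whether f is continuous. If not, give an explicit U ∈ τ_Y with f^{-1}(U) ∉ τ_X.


f is NOT continuous.

Compute f^{-1}(U) for each U ∈ τ_Y:
  U = ∅: f^{-1}(U) = ∅ ∈ τ_X ✓.
  U = {δ}: f^{-1}(U) = ∅ ∈ τ_X ✓.
  U = {ε}: f^{-1}(U) = {88, 89} ∉ τ_X ✗.
  U = {δ, ε}: f^{-1}(U) = {88, 89} ∉ τ_X ✗.
  U = {γ, δ, ε, ζ}: f^{-1}(U) = {86, 87, 88, 89} ∈ τ_X ✓.
Found U = {ε} with f^{-1}(U) = {88, 89} not in τ_X. Therefore f is NOT continuous.


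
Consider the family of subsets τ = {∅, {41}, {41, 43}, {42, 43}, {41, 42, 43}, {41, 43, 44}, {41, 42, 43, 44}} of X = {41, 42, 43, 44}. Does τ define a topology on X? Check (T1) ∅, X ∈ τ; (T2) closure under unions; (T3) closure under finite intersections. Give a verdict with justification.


τ is NOT a topology on X.

Axiom (T1): ∅ ∈ τ? Yes; X ∈ τ? Yes.
Axiom (T2/T3): check pairwise unions and intersections of members of τ.
Counterexample for (T3): {41, 43} ∩ {42, 43} = {43} ∉ τ. Therefore τ is NOT a topology.


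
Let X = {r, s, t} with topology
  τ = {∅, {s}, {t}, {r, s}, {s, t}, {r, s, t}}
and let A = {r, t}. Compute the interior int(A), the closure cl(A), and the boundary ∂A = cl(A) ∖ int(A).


int(A) = {t}, cl(A) = {r, t}, ∂A = {r}.

Closed sets in (X, τ) are complements of opens:
  closed(X, τ) = {∅, {r}, {t}, {r, s}, {r, t}, {r, s, t}}.
int(A) = ⋃ {U ∈ τ : U ⊆ A}. Opens contained in A: ∅, {t}.
Taking the union of these: int(A) = {t}.
cl(A) = ⋂ {C closed : A ⊆ C}. Closed sets containing A: {r, t}, {r, s, t}.
Intersecting these: cl(A) = {r, t}.
∂A = cl(A) ∖ int(A) = {r, t} ∖ {t} = {r}.


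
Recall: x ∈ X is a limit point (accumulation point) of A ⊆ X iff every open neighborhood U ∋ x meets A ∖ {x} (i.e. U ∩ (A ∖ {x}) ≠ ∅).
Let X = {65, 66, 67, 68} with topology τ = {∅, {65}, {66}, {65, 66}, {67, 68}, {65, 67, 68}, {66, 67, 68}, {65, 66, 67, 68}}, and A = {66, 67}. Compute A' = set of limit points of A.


A' = {68}

For each x ∈ X, list the open sets U ∈ τ with x ∈ U, then check whether U ∩ (A ∖ {x}) ≠ ∅ for every such U.
  x = 65: open {65} ∋ x has {65} ∩ (A ∖ {65}) = ∅, so x is NOT a limit point.
  x = 66: open {66} ∋ x has {66} ∩ (A ∖ {66}) = ∅, so x is NOT a limit point.
  x = 67: open {67, 68} ∋ x has {67, 68} ∩ (A ∖ {67}) = ∅, so x is NOT a limit point.
  x = 68: opens ∋ x are {67, 68}, {65, 67, 68}, {66, 67, 68}, {65, 66, 67, 68}; each meets A ∖ {68}, so x IS a limit point.
Collecting: A' = {68}.
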